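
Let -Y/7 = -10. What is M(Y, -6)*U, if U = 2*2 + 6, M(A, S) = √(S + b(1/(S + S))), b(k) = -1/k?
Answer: 10*√6 ≈ 24.495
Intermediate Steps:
Y = 70 (Y = -7*(-10) = 70)
M(A, S) = √(-S) (M(A, S) = √(S - 1/(1/(S + S))) = √(S - 1/(1/(2*S))) = √(S - 2*S) = √(-S))
U = 10 (U = 4 + 6 = 10)
M(Y, -6)*U = √(-1*(-6))*10 = √6*10 = 10*√6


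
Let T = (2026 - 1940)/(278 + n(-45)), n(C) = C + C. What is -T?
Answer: -43/94 ≈ -0.45745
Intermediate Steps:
n(C) = 2*C
T = 43/94 (T = (2026 - 1940)/(278 + 2*(-45)) = 86/(278 - 90) = 86/188 = 86*(1/188) = 43/94 ≈ 0.45745)
-T = -1*43/94 = -43/94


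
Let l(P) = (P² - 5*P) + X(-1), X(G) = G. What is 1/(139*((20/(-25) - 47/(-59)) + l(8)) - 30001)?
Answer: -295/7907319 ≈ -3.7307e-5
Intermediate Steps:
l(P) = -1 + P² - 5*P (l(P) = (P² - 5*P) - 1 = -1 + P² - 5*P)
1/(139*((20/(-25) - 47/(-59)) + l(8)) - 30001) = 1/(139*((20/(-25) - 47/(-59)) + (-1 + 8² - 5*8)) - 30001) = 1/(139*((20*(-1/25) - 47*(-1/59)) + (-1 + 64 - 40)) - 30001) = 1/(139*((-⅘ + 47/59) + 23) - 30001) = 1/(139*(-1/295 + 23) - 30001) = 1/(139*(6784/295) - 30001) = 1/(942976/295 - 30001) = 1/(-7907319/295) = -295/7907319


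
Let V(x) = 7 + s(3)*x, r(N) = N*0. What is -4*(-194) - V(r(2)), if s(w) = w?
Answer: 769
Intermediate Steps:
r(N) = 0
V(x) = 7 + 3*x
-4*(-194) - V(r(2)) = -4*(-194) - (7 + 3*0) = 776 - (7 + 0) = 776 - 1*7 = 776 - 7 = 769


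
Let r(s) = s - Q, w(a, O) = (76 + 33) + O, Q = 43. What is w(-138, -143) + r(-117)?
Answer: -194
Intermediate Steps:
w(a, O) = 109 + O
r(s) = -43 + s (r(s) = s - 1*43 = s - 43 = -43 + s)
w(-138, -143) + r(-117) = (109 - 143) + (-43 - 117) = -34 - 160 = -194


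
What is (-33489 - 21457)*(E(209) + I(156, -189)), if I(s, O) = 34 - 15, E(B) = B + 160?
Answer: -21319048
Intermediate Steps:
E(B) = 160 + B
I(s, O) = 19
(-33489 - 21457)*(E(209) + I(156, -189)) = (-33489 - 21457)*((160 + 209) + 19) = -54946*(369 + 19) = -54946*388 = -21319048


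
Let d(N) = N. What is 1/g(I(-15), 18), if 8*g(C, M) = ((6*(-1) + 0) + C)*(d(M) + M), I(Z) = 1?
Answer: -2/45 ≈ -0.044444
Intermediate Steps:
g(C, M) = M*(-6 + C)/4 (g(C, M) = (((6*(-1) + 0) + C)*(M + M))/8 = (((-6 + 0) + C)*(2*M))/8 = ((-6 + C)*(2*M))/8 = (2*M*(-6 + C))/8 = M*(-6 + C)/4)
1/g(I(-15), 18) = 1/((¼)*18*(-6 + 1)) = 1/((¼)*18*(-5)) = 1/(-45/2) = -2/45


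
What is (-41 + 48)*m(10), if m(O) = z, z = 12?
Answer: 84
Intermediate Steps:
m(O) = 12
(-41 + 48)*m(10) = (-41 + 48)*12 = 7*12 = 84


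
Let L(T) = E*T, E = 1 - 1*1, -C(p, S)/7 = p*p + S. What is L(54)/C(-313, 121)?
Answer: 0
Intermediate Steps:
C(p, S) = -7*S - 7*p² (C(p, S) = -7*(p*p + S) = -7*(p² + S) = -7*(S + p²) = -7*S - 7*p²)
E = 0 (E = 1 - 1 = 0)
L(T) = 0 (L(T) = 0*T = 0)
L(54)/C(-313, 121) = 0/(-7*121 - 7*(-313)²) = 0/(-847 - 7*97969) = 0/(-847 - 685783) = 0/(-686630) = 0*(-1/686630) = 0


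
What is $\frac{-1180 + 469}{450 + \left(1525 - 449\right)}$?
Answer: $- \frac{711}{1526} \approx -0.46592$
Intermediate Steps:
$\frac{-1180 + 469}{450 + \left(1525 - 449\right)} = - \frac{711}{450 + 1076} = - \frac{711}{1526}$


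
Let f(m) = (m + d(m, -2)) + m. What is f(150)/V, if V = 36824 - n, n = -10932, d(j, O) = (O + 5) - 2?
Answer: 301/47756 ≈ 0.0063029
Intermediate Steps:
d(j, O) = 3 + O (d(j, O) = (5 + O) - 2 = 3 + O)
f(m) = 1 + 2*m (f(m) = (m + (3 - 2)) + m = (m + 1) + m = (1 + m) + m = 1 + 2*m)
V = 47756 (V = 36824 - 1*(-10932) = 36824 + 10932 = 47756)
f(150)/V = (1 + 2*150)/47756 = (1 + 300)*(1/47756) = 301*(1/47756) = 301/47756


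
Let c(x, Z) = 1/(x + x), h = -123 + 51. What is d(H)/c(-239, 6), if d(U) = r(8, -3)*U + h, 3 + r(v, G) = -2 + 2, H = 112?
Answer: 195024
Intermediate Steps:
r(v, G) = -3 (r(v, G) = -3 + (-2 + 2) = -3 + 0 = -3)
h = -72
c(x, Z) = 1/(2*x)
d(U) = -72 - 3*U (d(U) = -3*U - 72 = -72 - 3*U)
d(H)/c(-239, 6) = (-72 - 3*112)/(((½)/(-239))) = (-72 - 336)/(((½)*(-1/239))) = -408/(-1/478) = -408*(-478) = 195024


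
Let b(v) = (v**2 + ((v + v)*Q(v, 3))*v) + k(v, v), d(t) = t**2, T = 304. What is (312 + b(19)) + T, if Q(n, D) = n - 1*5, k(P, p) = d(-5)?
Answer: 11110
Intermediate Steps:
k(P, p) = 25 (k(P, p) = (-5)**2 = 25)
Q(n, D) = -5 + n (Q(n, D) = n - 5 = -5 + n)
b(v) = 25 + v**2 + 2*v**2*(-5 + v) (b(v) = (v**2 + ((v + v)*(-5 + v))*v) + 25 = (v**2 + ((2*v)*(-5 + v))*v) + 25 = (v**2 + (2*v*(-5 + v))*v) + 25 = (v**2 + 2*v**2*(-5 + v)) + 25 = 25 + v**2 + 2*v**2*(-5 + v))
(312 + b(19)) + T = (312 + (25 - 9*19**2 + 2*19**3)) + 304 = (312 + (25 - 9*361 + 2*6859)) + 304 = (312 + (25 - 3249 + 13718)) + 304 = (312 + 10494) + 304 = 10806 + 304 = 11110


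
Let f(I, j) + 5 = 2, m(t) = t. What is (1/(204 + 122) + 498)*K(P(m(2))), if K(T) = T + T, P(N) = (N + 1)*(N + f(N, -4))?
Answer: -487047/163 ≈ -2988.0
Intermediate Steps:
f(I, j) = -3 (f(I, j) = -5 + 2 = -3)
P(N) = (1 + N)*(-3 + N) (P(N) = (N + 1)*(N - 3) = (1 + N)*(-3 + N))
K(T) = 2*T
(1/(204 + 122) + 498)*K(P(m(2))) = (1/(204 + 122) + 498)*(2*(-3 + 2**2 - 2*2)) = (1/326 + 498)*(2*(-3 + 4 - 4)) = (1/326 + 498)*(2*(-3)) = (162349/326)*(-6) = -487047/163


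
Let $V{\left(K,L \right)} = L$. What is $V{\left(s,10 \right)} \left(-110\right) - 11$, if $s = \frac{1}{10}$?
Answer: $-1111$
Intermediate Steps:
$s = \frac{1}{10} \approx 0.1$
$V{\left(s,10 \right)} \left(-110\right) - 11 = 10 \left(-110\right) - 11 = -1100 - 11 = -1111$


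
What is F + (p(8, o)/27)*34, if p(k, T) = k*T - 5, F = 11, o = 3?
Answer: 943/27 ≈ 34.926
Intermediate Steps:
p(k, T) = -5 + T*k (p(k, T) = T*k - 5 = -5 + T*k)
F + (p(8, o)/27)*34 = 11 + ((-5 + 3*8)/27)*34 = 11 + ((-5 + 24)*(1/27))*34 = 11 + (19*(1/27))*34 = 11 + (19/27)*34 = 11 + 646/27 = 943/27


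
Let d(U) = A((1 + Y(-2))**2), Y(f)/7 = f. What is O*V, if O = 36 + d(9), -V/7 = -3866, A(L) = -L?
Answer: -3599246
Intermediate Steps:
Y(f) = 7*f
d(U) = -169 (d(U) = -(1 + 7*(-2))**2 = -(1 - 14)**2 = -1*(-13)**2 = -1*169 = -169)
V = 27062 (V = -7*(-3866) = 27062)
O = -133 (O = 36 - 169 = -133)
O*V = -133*27062 = -3599246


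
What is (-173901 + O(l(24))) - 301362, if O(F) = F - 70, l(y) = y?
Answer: -475309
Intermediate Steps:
O(F) = -70 + F
(-173901 + O(l(24))) - 301362 = (-173901 + (-70 + 24)) - 301362 = (-173901 - 46) - 301362 = -173947 - 301362 = -475309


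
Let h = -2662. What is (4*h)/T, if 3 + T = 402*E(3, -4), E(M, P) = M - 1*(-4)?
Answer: -10648/2811 ≈ -3.7880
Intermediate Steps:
E(M, P) = 4 + M (E(M, P) = M + 4 = 4 + M)
T = 2811 (T = -3 + 402*(4 + 3) = -3 + 402*7 = -3 + 2814 = 2811)
(4*h)/T = (4*(-2662))/2811 = -10648*1/2811 = -10648/2811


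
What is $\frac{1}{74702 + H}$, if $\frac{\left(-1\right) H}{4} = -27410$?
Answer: $\frac{1}{184342} \approx 5.4247 \cdot 10^{-6}$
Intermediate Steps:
$H = 109640$ ($H = \left(-4\right) \left(-27410\right) = 109640$)
$\frac{1}{74702 + H} = \frac{1}{74702 + 109640} = \frac{1}{184342}$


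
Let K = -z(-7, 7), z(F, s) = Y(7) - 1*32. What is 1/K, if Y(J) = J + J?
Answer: 1/18 ≈ 0.055556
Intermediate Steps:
Y(J) = 2*J
z(F, s) = -18 (z(F, s) = 2*7 - 1*32 = 14 - 32 = -18)
K = 18 (K = -1*(-18) = 18)
1/K = 1/18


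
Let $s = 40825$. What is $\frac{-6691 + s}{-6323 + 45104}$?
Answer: $\frac{11378}{12927} \approx 0.88017$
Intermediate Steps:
$\frac{-6691 + s}{-6323 + 45104} = \frac{-6691 + 40825}{-6323 + 45104} = \frac{34134}{38781} = 34134 \cdot \frac{1}{38781} = \frac{11378}{12927}$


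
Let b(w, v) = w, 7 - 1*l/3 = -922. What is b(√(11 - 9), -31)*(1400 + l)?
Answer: 4187*√2 ≈ 5921.3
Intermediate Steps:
l = 2787 (l = 21 - 3*(-922) = 21 + 2766 = 2787)
b(√(11 - 9), -31)*(1400 + l) = √(11 - 9)*(1400 + 2787) = √2*4187 = 4187*√2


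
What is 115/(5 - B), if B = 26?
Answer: -115/21 ≈ -5.4762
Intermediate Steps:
115/(5 - B) = 115/(5 - 1*26) = 115/(5 - 26) = 115/(-21) = 115*(-1/21) = -115/21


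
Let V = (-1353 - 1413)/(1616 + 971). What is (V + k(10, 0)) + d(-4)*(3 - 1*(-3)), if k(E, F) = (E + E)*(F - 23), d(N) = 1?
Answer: -1177264/2587 ≈ -455.07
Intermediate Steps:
V = -2766/2587 ≈ -1.0692
k(E, F) = 2*E*(-23 + F) (k(E, F) = (2*E)*(-23 + F) = 2*E*(-23 + F))
(V + k(10, 0)) + d(-4)*(3 - 1*(-3)) = (-2766/2587 + 2*10*(-23 + 0)) + 1*(3 - 1*(-3)) = (-2766/2587 + 2*10*(-23)) + 1*(3 + 3) = (-2766/2587 - 460) + 1*6 = -1192786/2587 + 6 = -1177264/2587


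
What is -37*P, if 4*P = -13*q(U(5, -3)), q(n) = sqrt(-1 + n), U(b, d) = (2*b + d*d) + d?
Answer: 481*sqrt(15)/4 ≈ 465.73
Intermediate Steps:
U(b, d) = d + d**2 + 2*b (U(b, d) = (2*b + d**2) + d = (d**2 + 2*b) + d = d + d**2 + 2*b)
P = -13*sqrt(15)/4 (P = (-13*sqrt(-1 + (-3 + (-3)**2 + 2*5)))/4 = (-13*sqrt(-1 + (-3 + 9 + 10)))/4 = (-13*sqrt(-1 + 16))/4 = (-13*sqrt(15))/4 = -13*sqrt(15)/4 ≈ -12.587)
-37*P = -(-481)*sqrt(15)/4 = 481*sqrt(15)/4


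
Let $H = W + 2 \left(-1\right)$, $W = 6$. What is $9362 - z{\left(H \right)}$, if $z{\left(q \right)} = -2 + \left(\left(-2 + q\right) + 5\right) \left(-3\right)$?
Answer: $9385$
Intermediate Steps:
$H = 4$ ($H = 6 + 2 \left(-1\right) = 6 - 2 = 4$)
$z{\left(q \right)} = -11 - 3 q$ ($z{\left(q \right)} = -2 + \left(3 + q\right) \left(-3\right) = -2 - \left(9 + 3 q\right) = -11 - 3 q$)
$9362 - z{\left(H \right)} = 9362 - \left(-11 - 12\right) = 9362 - -23 = 9362 + 23 = 9385$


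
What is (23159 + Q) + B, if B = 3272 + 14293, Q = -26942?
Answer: 13782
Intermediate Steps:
B = 17565
(23159 + Q) + B = (23159 - 26942) + 17565 = -3783 + 17565 = 13782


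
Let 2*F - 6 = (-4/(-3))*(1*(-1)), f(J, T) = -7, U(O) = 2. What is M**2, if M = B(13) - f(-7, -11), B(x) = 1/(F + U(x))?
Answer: 8836/169 ≈ 52.284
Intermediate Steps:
F = 7/3 (F = 3 + ((-4/(-3))*(1*(-1)))/2 = 3 + (-4*(-1/3)*(-1))/2 = 3 + ((4/3)*(-1))/2 = 3 + (1/2)*(-4/3) = 3 - 2/3 = 7/3 ≈ 2.3333)
B(x) = 3/13 (B(x) = 1/(7/3 + 2) = 1/(13/3) = 3/13)
M = 94/13 (M = 3/13 - 1*(-7) = 3/13 + 7 = 94/13 ≈ 7.2308)
M**2 = (94/13)**2 = 8836/169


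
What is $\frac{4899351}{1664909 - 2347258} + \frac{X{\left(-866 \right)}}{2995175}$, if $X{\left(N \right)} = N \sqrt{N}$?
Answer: $- \frac{4899351}{682349} - \frac{866 i \sqrt{866}}{2995175} \approx -7.1801 - 0.0085085 i$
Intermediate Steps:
$X{\left(N \right)} = N^{\frac{3}{2}}$
$\frac{4899351}{1664909 - 2347258} + \frac{X{\left(-866 \right)}}{2995175} = \frac{4899351}{1664909 - 2347258} + \frac{\left(-866\right)^{\frac{3}{2}}}{2995175} = \frac{4899351}{-682349} + - 866 i \sqrt{866} \cdot \frac{1}{2995175} = 4899351 \left(- \frac{1}{682349}\right) - \frac{866 i \sqrt{866}}{2995175} = - \frac{4899351}{682349} - \frac{866 i \sqrt{866}}{2995175}$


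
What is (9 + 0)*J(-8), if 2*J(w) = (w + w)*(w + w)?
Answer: 1152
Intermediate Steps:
J(w) = 2*w² (J(w) = ((w + w)*(w + w))/2 = ((2*w)*(2*w))/2 = (4*w²)/2 = 2*w²)
(9 + 0)*J(-8) = (9 + 0)*(2*(-8)²) = 9*(2*64) = 9*128 = 1152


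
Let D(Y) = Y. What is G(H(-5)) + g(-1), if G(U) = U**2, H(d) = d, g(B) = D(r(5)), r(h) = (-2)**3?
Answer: 17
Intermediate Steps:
r(h) = -8
g(B) = -8
G(H(-5)) + g(-1) = (-5)**2 - 8 = 25 - 8 = 17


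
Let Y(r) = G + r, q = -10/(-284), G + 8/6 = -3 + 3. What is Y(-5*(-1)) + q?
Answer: 1577/426 ≈ 3.7019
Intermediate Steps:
G = -4/3 (G = -4/3 + (-3 + 3) = -4/3 + 0 = -4/3 ≈ -1.3333)
q = 5/142 (q = -10*(-1/284) = 5/142 ≈ 0.035211)
Y(r) = -4/3 + r
Y(-5*(-1)) + q = (-4/3 - 5*(-1)) + 5/142 = (-4/3 + 5) + 5/142 = 11/3 + 5/142 = 1577/426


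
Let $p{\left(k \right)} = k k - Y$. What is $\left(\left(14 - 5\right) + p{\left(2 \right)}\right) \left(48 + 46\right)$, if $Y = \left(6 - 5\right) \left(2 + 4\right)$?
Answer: $658$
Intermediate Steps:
$Y = 6$ ($Y = 1 \cdot 6 = 6$)
$p{\left(k \right)} = -6 + k^{2}$ ($p{\left(k \right)} = k k - 6 = k^{2} - 6 = -6 + k^{2}$)
$\left(\left(14 - 5\right) + p{\left(2 \right)}\right) \left(48 + 46\right) = \left(\left(14 - 5\right) - \left(6 - 2^{2}\right)\right) \left(48 + 46\right) = \left(9 + \left(-6 + 4\right)\right) 94 = \left(9 - 2\right) 94 = 7 \cdot 94 = 658$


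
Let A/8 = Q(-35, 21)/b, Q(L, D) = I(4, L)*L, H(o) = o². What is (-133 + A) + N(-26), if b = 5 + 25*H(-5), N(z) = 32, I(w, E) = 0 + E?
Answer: -769/9 ≈ -85.444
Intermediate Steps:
I(w, E) = E
b = 630 (b = 5 + 25*(-5)² = 5 + 25*25 = 5 + 625 = 630)
Q(L, D) = L² (Q(L, D) = L*L = L²)
A = 140/9 (A = 8*((-35)²/630) = 8*(1225*(1/630)) = 8*(35/18) = 140/9 ≈ 15.556)
(-133 + A) + N(-26) = (-133 + 140/9) + 32 = -1057/9 + 32 = -769/9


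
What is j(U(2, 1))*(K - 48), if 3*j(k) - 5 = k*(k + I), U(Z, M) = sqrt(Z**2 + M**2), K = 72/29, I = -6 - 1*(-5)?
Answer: -4400/29 + 440*sqrt(5)/29 ≈ -117.80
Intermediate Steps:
I = -1 (I = -6 + 5 = -1)
K = 72/29 (K = 72*(1/29) = 72/29 ≈ 2.4828)
U(Z, M) = sqrt(M**2 + Z**2)
j(k) = 5/3 + k*(-1 + k)/3 (j(k) = 5/3 + (k*(k - 1))/3 = 5/3 + (k*(-1 + k))/3 = 5/3 + k*(-1 + k)/3)
j(U(2, 1))*(K - 48) = (5/3 - sqrt(1**2 + 2**2)/3 + (sqrt(1**2 + 2**2))**2/3)*(72/29 - 48) = (5/3 - sqrt(1 + 4)/3 + (sqrt(1 + 4))**2/3)*(-1320/29) = (5/3 - sqrt(5)/3 + (sqrt(5))**2/3)*(-1320/29) = (5/3 - sqrt(5)/3 + (1/3)*5)*(-1320/29) = (5/3 - sqrt(5)/3 + 5/3)*(-1320/29) = (10/3 - sqrt(5)/3)*(-1320/29) = -4400/29 + 440*sqrt(5)/29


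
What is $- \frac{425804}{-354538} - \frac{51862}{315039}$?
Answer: $\frac{57878908300}{55846648491} \approx 1.0364$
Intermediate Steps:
$- \frac{425804}{-354538} - \frac{51862}{315039} = \left(-425804\right) \left(- \frac{1}{354538}\right) - \frac{51862}{315039} = \frac{212902}{177269} - \frac{51862}{315039} = \frac{57878908300}{55846648491}$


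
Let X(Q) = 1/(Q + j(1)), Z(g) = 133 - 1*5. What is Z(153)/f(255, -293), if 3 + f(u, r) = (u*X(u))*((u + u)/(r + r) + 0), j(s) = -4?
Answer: -4706752/142827 ≈ -32.954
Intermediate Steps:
Z(g) = 128 (Z(g) = 133 - 5 = 128)
X(Q) = 1/(-4 + Q) (X(Q) = 1/(Q - 4) = 1/(-4 + Q))
f(u, r) = -3 + u²/(r*(-4 + u)) (f(u, r) = -3 + (u/(-4 + u))*((u + u)/(r + r) + 0) = -3 + (u/(-4 + u))*((2*u)/((2*r)) + 0) = -3 + (u/(-4 + u))*((2*u)*(1/(2*r)) + 0) = -3 + (u/(-4 + u))*(u/r + 0) = -3 + (u/(-4 + u))*(u/r) = -3 + u²/(r*(-4 + u)))
Z(153)/f(255, -293) = 128/(((255² - 3*(-293)*(-4 + 255))/((-293)*(-4 + 255)))) = 128/((-1/293*(65025 - 3*(-293)*251)/251)) = 128/((-1/293*1/251*(65025 + 220629))) = 128/((-1/293*1/251*285654)) = 128/(-285654/73543) = 128*(-73543/285654) = -4706752/142827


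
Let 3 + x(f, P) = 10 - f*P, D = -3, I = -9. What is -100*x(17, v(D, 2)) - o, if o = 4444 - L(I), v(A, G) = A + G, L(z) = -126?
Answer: -6970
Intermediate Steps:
x(f, P) = 7 - P*f (x(f, P) = -3 + (10 - f*P) = -3 + (10 - P*f) = 7 - P*f)
o = 4570 (o = 4444 - 1*(-126) = 4444 + 126 = 4570)
-100*x(17, v(D, 2)) - o = -100*(7 - 1*(-3 + 2)*17) - 1*4570 = -100*(7 - 1*(-1)*17) - 4570 = -100*(7 + 17) - 4570 = -100*24 - 4570 = -2400 - 4570 = -6970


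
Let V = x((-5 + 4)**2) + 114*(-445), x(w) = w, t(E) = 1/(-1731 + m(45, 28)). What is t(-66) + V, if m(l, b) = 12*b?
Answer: -70766956/1395 ≈ -50729.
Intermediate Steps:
t(E) = -1/1395 (t(E) = 1/(-1731 + 12*28) = 1/(-1731 + 336) = 1/(-1395) = -1/1395)
V = -50729 (V = (-5 + 4)**2 + 114*(-445) = (-1)**2 - 50730 = 1 - 50730 = -50729)
t(-66) + V = -1/1395 - 50729 = -70766956/1395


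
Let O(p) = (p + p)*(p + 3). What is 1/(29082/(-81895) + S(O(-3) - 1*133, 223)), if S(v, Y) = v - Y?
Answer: -81895/29183702 ≈ -0.0028062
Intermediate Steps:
O(p) = 2*p*(3 + p) (O(p) = (2*p)*(3 + p) = 2*p*(3 + p))
1/(29082/(-81895) + S(O(-3) - 1*133, 223)) = 1/(29082/(-81895) + ((2*(-3)*(3 - 3) - 1*133) - 1*223)) = 1/(29082*(-1/81895) + ((2*(-3)*0 - 133) - 223)) = 1/(-29082/81895 + ((0 - 133) - 223)) = 1/(-29082/81895 + (-133 - 223)) = 1/(-29082/81895 - 356) = 1/(-29183702/81895) = -81895/29183702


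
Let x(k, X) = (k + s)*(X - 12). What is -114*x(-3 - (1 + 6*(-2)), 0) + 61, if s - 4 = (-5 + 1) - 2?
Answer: 8269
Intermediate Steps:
s = -2 (s = 4 + ((-5 + 1) - 2) = 4 + (-4 - 2) = 4 - 6 = -2)
x(k, X) = (-12 + X)*(-2 + k) (x(k, X) = (k - 2)*(X - 12) = (-2 + k)*(-12 + X) = (-12 + X)*(-2 + k))
-114*x(-3 - (1 + 6*(-2)), 0) + 61 = -114*(24 - 12*(-3 - (1 + 6*(-2))) - 2*0 + 0*(-3 - (1 + 6*(-2)))) + 61 = -114*(24 - 12*(-3 - (1 - 12)) + 0 + 0*(-3 - (1 - 12))) + 61 = -114*(24 - 12*(-3 - 1*(-11)) + 0 + 0*(-3 - 1*(-11))) + 61 = -114*(24 - 12*(-3 + 11) + 0 + 0*(-3 + 11)) + 61 = -114*(24 - 12*8 + 0 + 0*8) + 61 = -114*(24 - 96 + 0 + 0) + 61 = -114*(-72) + 61 = 8208 + 61 = 8269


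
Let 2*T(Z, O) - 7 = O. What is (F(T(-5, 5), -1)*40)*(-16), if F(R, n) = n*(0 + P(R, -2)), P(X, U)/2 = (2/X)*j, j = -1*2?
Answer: -2560/3 ≈ -853.33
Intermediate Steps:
T(Z, O) = 7/2 + O/2
j = -2
P(X, U) = -8/X (P(X, U) = 2*((2/X)*(-2)) = 2*(-4/X) = -8/X)
F(R, n) = -8*n/R (F(R, n) = n*(0 - 8/R) = n*(-8/R) = -8*n/R)
(F(T(-5, 5), -1)*40)*(-16) = (-8*(-1)/(7/2 + (½)*5)*40)*(-16) = (-8*(-1)/(7/2 + 5/2)*40)*(-16) = (-8*(-1)/6*40)*(-16) = (-8*(-1)*⅙*40)*(-16) = ((4/3)*40)*(-16) = (160/3)*(-16) = -2560/3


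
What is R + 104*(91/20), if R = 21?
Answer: 2471/5 ≈ 494.20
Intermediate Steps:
R + 104*(91/20) = 21 + 104*(91/20) = 21 + 2366/5 = 2471/5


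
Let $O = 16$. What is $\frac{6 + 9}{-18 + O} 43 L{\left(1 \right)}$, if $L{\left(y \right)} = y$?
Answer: $- \frac{645}{2} \approx -322.5$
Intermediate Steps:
$\frac{6 + 9}{-18 + O} 43 L{\left(1 \right)} = \frac{6 + 9}{-18 + 16} \cdot 43 \cdot 1 = \frac{15}{-2} \cdot 43 \cdot 1 = 15 \left(- \frac{1}{2}\right) 43 \cdot 1 = \left(- \frac{15}{2}\right) 43 \cdot 1 = \left(- \frac{645}{2}\right) 1 = - \frac{645}{2}$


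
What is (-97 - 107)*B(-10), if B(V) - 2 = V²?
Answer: -20808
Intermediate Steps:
B(V) = 2 + V²
(-97 - 107)*B(-10) = (-97 - 107)*(2 + (-10)²) = -204*(2 + 100) = -204*102 = -20808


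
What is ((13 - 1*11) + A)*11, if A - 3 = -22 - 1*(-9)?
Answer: -88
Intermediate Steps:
A = -10 (A = 3 + (-22 - 1*(-9)) = 3 + (-22 + 9) = 3 - 13 = -10)
((13 - 1*11) + A)*11 = ((13 - 1*11) - 10)*11 = ((13 - 11) - 10)*11 = (2 - 10)*11 = -8*11 = -88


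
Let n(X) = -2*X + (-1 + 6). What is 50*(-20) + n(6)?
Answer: -1007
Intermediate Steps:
n(X) = 5 - 2*X (n(X) = -2*X + 5 = 5 - 2*X)
50*(-20) + n(6) = 50*(-20) + (5 - 2*6) = -1000 + (5 - 12) = -1000 - 7 = -1007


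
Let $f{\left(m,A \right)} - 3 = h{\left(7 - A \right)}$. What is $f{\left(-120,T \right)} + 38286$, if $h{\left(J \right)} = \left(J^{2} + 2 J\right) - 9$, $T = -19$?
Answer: $39008$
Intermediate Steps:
$h{\left(J \right)} = -9 + J^{2} + 2 J$
$f{\left(m,A \right)} = 8 + \left(7 - A\right)^{2} - 2 A$ ($f{\left(m,A \right)} = 3 + \left(-9 + \left(7 - A\right)^{2} + 2 \left(7 - A\right)\right) = 3 - \left(-5 - \left(7 - A\right)^{2} + 2 A\right) = 3 + \left(5 + \left(7 - A\right)^{2} - 2 A\right) = 8 + \left(7 - A\right)^{2} - 2 A$)
$f{\left(-120,T \right)} + 38286 = \left(57 + \left(-19\right)^{2} - -304\right) + 38286 = \left(57 + 361 + 304\right) + 38286 = 722 + 38286 = 39008$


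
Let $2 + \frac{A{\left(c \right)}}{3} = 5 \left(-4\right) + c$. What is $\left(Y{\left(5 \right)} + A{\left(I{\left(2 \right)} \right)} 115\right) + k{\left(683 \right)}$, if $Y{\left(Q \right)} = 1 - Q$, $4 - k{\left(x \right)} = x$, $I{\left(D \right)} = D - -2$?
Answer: $-6893$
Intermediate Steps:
$I{\left(D \right)} = 2 + D$ ($I{\left(D \right)} = D + 2 = 2 + D$)
$k{\left(x \right)} = 4 - x$
$A{\left(c \right)} = -66 + 3 c$ ($A{\left(c \right)} = -6 + 3 \left(5 \left(-4\right) + c\right) = -6 + 3 \left(-20 + c\right) = -6 + \left(-60 + 3 c\right) = -66 + 3 c$)
$\left(Y{\left(5 \right)} + A{\left(I{\left(2 \right)} \right)} 115\right) + k{\left(683 \right)} = \left(\left(1 - 5\right) + \left(-66 + 3 \left(2 + 2\right)\right) 115\right) + \left(4 - 683\right) = \left(\left(1 - 5\right) + \left(-66 + 3 \cdot 4\right) 115\right) + \left(4 - 683\right) = \left(-4 + \left(-66 + 12\right) 115\right) - 679 = \left(-4 - 6210\right) - 679 = -6214 - 679 = -6893$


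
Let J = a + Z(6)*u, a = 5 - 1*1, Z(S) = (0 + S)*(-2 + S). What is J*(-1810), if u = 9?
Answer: -398200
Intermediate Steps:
Z(S) = S*(-2 + S)
a = 4 (a = 5 - 1 = 4)
J = 220 (J = 4 + (6*(-2 + 6))*9 = 4 + (6*4)*9 = 4 + 24*9 = 4 + 216 = 220)
J*(-1810) = 220*(-1810) = -398200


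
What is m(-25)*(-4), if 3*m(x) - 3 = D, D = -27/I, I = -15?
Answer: -32/5 ≈ -6.4000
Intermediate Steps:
D = 9/5 (D = -27/(-15) = -27*(-1/15) = 9/5 ≈ 1.8000)
m(x) = 8/5 (m(x) = 1 + (⅓)*(9/5) = 1 + ⅗ = 8/5)
m(-25)*(-4) = (8/5)*(-4) = -32/5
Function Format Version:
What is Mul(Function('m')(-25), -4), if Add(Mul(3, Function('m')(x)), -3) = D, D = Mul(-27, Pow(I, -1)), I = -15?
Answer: Rational(-32, 5) ≈ -6.4000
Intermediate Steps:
D = Rational(9, 5) (D = Mul(-27, Pow(-15, -1)) = Mul(-27, Rational(-1, 15)) = Rational(9, 5) ≈ 1.8000)
Function('m')(x) = Rational(8, 5) (Function('m')(x) = Add(1, Mul(Rational(1, 3), Rational(9, 5))) = Add(1, Rational(3, 5)) = Rational(8, 5))
Mul(Function('m')(-25), -4) = Mul(Rational(8, 5), -4) = Rational(-32, 5)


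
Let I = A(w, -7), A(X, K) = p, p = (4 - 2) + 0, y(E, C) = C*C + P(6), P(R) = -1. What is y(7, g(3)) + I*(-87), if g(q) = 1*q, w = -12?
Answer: -166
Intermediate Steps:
g(q) = q
y(E, C) = -1 + C² (y(E, C) = C*C - 1 = C² - 1 = -1 + C²)
p = 2 (p = 2 + 0 = 2)
A(X, K) = 2
I = 2
y(7, g(3)) + I*(-87) = (-1 + 3²) + 2*(-87) = (-1 + 9) - 174 = 8 - 174 = -166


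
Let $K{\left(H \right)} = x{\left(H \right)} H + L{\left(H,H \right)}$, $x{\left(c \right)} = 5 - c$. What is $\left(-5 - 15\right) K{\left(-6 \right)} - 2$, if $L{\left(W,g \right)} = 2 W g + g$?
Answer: $-2$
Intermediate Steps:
$L{\left(W,g \right)} = g + 2 W g$ ($L{\left(W,g \right)} = 2 W g + g = g + 2 W g$)
$K{\left(H \right)} = H \left(1 + 2 H\right) + H \left(5 - H\right)$ ($K{\left(H \right)} = \left(5 - H\right) H + H \left(1 + 2 H\right) = H \left(5 - H\right) + H \left(1 + 2 H\right) = H \left(1 + 2 H\right) + H \left(5 - H\right)$)
$\left(-5 - 15\right) K{\left(-6 \right)} - 2 = \left(-5 - 15\right) \left(- 6 \left(6 - 6\right)\right) - 2 = - 20 \left(\left(-6\right) 0\right) - 2 = \left(-20\right) 0 - 2 = 0 - 2 = -2$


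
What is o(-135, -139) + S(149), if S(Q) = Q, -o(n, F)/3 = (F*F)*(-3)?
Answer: 174038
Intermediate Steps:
o(n, F) = 9*F² (o(n, F) = -3*F*F*(-3) = -3*F²*(-3) = -(-9)*F² = 9*F²)
o(-135, -139) + S(149) = 9*(-139)² + 149 = 9*19321 + 149 = 173889 + 149 = 174038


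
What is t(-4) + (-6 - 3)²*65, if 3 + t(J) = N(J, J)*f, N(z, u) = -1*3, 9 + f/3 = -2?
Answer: 5361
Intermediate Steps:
f = -33 (f = -27 + 3*(-2) = -27 - 6 = -33)
N(z, u) = -3
t(J) = 96 (t(J) = -3 - 3*(-33) = -3 + 99 = 96)
t(-4) + (-6 - 3)²*65 = 96 + (-6 - 3)²*65 = 96 + (-9)²*65 = 96 + 81*65 = 96 + 5265 = 5361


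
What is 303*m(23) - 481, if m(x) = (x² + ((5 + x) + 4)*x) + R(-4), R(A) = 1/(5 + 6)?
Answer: 4211257/11 ≈ 3.8284e+5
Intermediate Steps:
R(A) = 1/11
m(x) = 1/11 + x² + x*(9 + x) (m(x) = (x² + ((5 + x) + 4)*x) + 1/11 = (x² + (9 + x)*x) + 1/11 = (x² + x*(9 + x)) + 1/11 = 1/11 + x² + x*(9 + x))
303*m(23) - 481 = 303*(1/11 + 2*23² + 9*23) - 481 = 303*(1/11 + 2*529 + 207) - 481 = 303*(1/11 + 1058 + 207) - 481 = 303*(13916/11) - 481 = 4216548/11 - 481 = 4211257/11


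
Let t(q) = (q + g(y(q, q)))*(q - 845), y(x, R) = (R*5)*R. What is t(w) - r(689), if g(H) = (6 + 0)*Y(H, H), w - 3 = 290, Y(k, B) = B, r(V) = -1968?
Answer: -1421819208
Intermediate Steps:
y(x, R) = 5*R² (y(x, R) = (5*R)*R = 5*R²)
w = 293 (w = 3 + 290 = 293)
g(H) = 6*H (g(H) = (6 + 0)*H = 6*H)
t(q) = (-845 + q)*(q + 30*q²) (t(q) = (q + 6*(5*q²))*(q - 845) = (q + 30*q²)*(-845 + q) = (-845 + q)*(q + 30*q²))
t(w) - r(689) = 293*(-845 - 25349*293 + 30*293²) - 1*(-1968) = 293*(-845 - 7427257 + 30*85849) + 1968 = 293*(-845 - 7427257 + 2575470) + 1968 = 293*(-4852632) + 1968 = -1421821176 + 1968 = -1421819208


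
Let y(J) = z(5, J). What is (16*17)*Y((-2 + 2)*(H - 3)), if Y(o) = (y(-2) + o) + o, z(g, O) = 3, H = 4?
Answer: 816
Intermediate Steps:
y(J) = 3
Y(o) = 3 + 2*o (Y(o) = (3 + o) + o = 3 + 2*o)
(16*17)*Y((-2 + 2)*(H - 3)) = (16*17)*(3 + 2*((-2 + 2)*(4 - 3))) = 272*(3 + 2*(0*1)) = 272*(3 + 2*0) = 272*(3 + 0) = 272*3 = 816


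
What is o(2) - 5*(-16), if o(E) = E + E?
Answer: 84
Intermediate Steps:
o(E) = 2*E
o(2) - 5*(-16) = 2*2 - 5*(-16) = 4 + 80 = 84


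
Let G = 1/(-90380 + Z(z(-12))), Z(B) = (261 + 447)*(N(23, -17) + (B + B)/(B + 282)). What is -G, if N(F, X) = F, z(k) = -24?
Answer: 43/3191792 ≈ 1.3472e-5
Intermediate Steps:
Z(B) = 16284 + 1416*B/(282 + B) (Z(B) = (261 + 447)*(23 + (B + B)/(B + 282)) = 708*(23 + (2*B)/(282 + B)) = 708*(23 + 2*B/(282 + B)) = 16284 + 1416*B/(282 + B))
G = -43/3191792 (G = 1/(-90380 + 708*(6486 + 25*(-24))/(282 - 24)) = 1/(-90380 + 708*(6486 - 600)/258) = 1/(-90380 + 708*(1/258)*5886) = 1/(-90380 + 694548/43) = 1/(-3191792/43) = -43/3191792 ≈ -1.3472e-5)
-G = -1*(-43/3191792) = 43/3191792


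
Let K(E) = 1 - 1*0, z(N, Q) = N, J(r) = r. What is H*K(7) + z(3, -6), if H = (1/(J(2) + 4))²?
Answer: 109/36 ≈ 3.0278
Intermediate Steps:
K(E) = 1 (K(E) = 1 + 0 = 1)
H = 1/36 (H = (1/(2 + 4))² = (1/6)² = (⅙)² = 1/36 ≈ 0.027778)
H*K(7) + z(3, -6) = (1/36)*1 + 3 = 1/36 + 3 = 109/36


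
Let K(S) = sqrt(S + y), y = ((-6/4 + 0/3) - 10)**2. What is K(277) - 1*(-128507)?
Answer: 128507 + sqrt(1637)/2 ≈ 1.2853e+5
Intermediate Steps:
y = 529/4 (y = ((-6*1/4 + 0*(1/3)) - 10)**2 = ((-3/2 + 0) - 10)**2 = (-3/2 - 10)**2 = (-23/2)**2 = 529/4 ≈ 132.25)
K(S) = sqrt(529/4 + S) (K(S) = sqrt(S + 529/4) = sqrt(529/4 + S))
K(277) - 1*(-128507) = sqrt(529 + 4*277)/2 - 1*(-128507) = sqrt(529 + 1108)/2 + 128507 = sqrt(1637)/2 + 128507 = 128507 + sqrt(1637)/2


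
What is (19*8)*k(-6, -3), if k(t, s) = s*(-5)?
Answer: 2280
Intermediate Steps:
k(t, s) = -5*s
(19*8)*k(-6, -3) = (19*8)*(-5*(-3)) = 152*15 = 2280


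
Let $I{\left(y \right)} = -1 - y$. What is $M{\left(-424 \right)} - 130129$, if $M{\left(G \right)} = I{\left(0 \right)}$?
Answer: $-130130$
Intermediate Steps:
$M{\left(G \right)} = -1$ ($M{\left(G \right)} = -1 - 0 = -1 + 0 = -1$)
$M{\left(-424 \right)} - 130129 = -1 - 130129 = -130130$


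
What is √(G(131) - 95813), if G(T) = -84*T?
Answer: I*√106817 ≈ 326.83*I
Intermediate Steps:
√(G(131) - 95813) = √(-84*131 - 95813) = √(-11004 - 95813) = √(-106817) = I*√106817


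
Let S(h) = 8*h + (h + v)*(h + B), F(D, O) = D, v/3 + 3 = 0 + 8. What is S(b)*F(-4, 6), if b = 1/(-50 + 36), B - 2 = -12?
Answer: 29581/49 ≈ 603.69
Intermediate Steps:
B = -10 (B = 2 - 12 = -10)
b = -1/14 (b = 1/(-14) = -1/14 ≈ -0.071429)
v = 15 (v = -9 + 3*(0 + 8) = -9 + 3*8 = -9 + 24 = 15)
S(h) = 8*h + (-10 + h)*(15 + h) (S(h) = 8*h + (h + 15)*(h - 10) = 8*h + (15 + h)*(-10 + h) = 8*h + (-10 + h)*(15 + h))
S(b)*F(-4, 6) = (-150 + (-1/14)² + 13*(-1/14))*(-4) = (-150 + 1/196 - 13/14)*(-4) = -29581/196*(-4) = 29581/49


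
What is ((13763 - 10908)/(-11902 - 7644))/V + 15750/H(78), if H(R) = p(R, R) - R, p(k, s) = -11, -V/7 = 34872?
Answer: -75147294093905/424641853776 ≈ -176.97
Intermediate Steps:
V = -244104 (V = -7*34872 = -244104)
H(R) = -11 - R
((13763 - 10908)/(-11902 - 7644))/V + 15750/H(78) = ((13763 - 10908)/(-11902 - 7644))/(-244104) + 15750/(-11 - 1*78) = (2855/(-19546))*(-1/244104) + 15750/(-11 - 78) = (2855*(-1/19546))*(-1/244104) + 15750/(-89) = -2855/19546*(-1/244104) + 15750*(-1/89) = 2855/4771256784 - 15750/89 = -75147294093905/424641853776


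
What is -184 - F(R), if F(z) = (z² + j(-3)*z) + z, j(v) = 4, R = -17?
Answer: -388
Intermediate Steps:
F(z) = z² + 5*z (F(z) = (z² + 4*z) + z = z² + 5*z)
-184 - F(R) = -184 - (-17)*(5 - 17) = -184 - (-17)*(-12) = -184 - 1*204 = -184 - 204 = -388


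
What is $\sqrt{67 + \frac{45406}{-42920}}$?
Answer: $\frac{\sqrt{7592102705}}{10730} \approx 8.1205$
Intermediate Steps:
$\sqrt{67 + \frac{45406}{-42920}} = \sqrt{67 + 45406 \left(- \frac{1}{42920}\right)} = \sqrt{67 - \frac{22703}{21460}} = \sqrt{\frac{1415117}{21460}} = \frac{\sqrt{7592102705}}{10730}$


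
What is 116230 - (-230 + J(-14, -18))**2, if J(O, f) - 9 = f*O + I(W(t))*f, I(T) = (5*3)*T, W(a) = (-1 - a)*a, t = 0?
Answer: 115269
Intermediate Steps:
W(a) = a*(-1 - a)
I(T) = 15*T
J(O, f) = 9 + O*f (J(O, f) = 9 + (f*O + (15*(-1*0*(1 + 0)))*f) = 9 + (O*f + (15*(-1*0*1))*f) = 9 + (O*f + (15*0)*f) = 9 + (O*f + 0*f) = 9 + (O*f + 0) = 9 + O*f)
116230 - (-230 + J(-14, -18))**2 = 116230 - (-230 + (9 - 14*(-18)))**2 = 116230 - (-230 + (9 + 252))**2 = 116230 - (-230 + 261)**2 = 116230 - 1*31**2 = 116230 - 1*961 = 116230 - 961 = 115269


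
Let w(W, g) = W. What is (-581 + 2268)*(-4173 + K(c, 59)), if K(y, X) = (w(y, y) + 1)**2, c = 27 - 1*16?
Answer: -6796923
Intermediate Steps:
c = 11 (c = 27 - 16 = 11)
K(y, X) = (1 + y)**2 (K(y, X) = (y + 1)**2 = (1 + y)**2)
(-581 + 2268)*(-4173 + K(c, 59)) = (-581 + 2268)*(-4173 + (1 + 11)**2) = 1687*(-4173 + 12**2) = 1687*(-4173 + 144) = 1687*(-4029) = -6796923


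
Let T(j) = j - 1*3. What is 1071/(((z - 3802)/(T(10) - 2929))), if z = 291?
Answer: 3129462/3511 ≈ 891.33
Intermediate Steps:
T(j) = -3 + j (T(j) = j - 3 = -3 + j)
1071/(((z - 3802)/(T(10) - 2929))) = 1071/(((291 - 3802)/((-3 + 10) - 2929))) = 1071/((-3511/(7 - 2929))) = 1071/((-3511/(-2922))) = 1071/((-3511*(-1/2922))) = 1071/(3511/2922) = 1071*(2922/3511) = 3129462/3511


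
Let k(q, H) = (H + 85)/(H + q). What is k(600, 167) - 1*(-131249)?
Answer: 100668235/767 ≈ 1.3125e+5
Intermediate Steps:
k(q, H) = (85 + H)/(H + q)
k(600, 167) - 1*(-131249) = (85 + 167)/(167 + 600) - 1*(-131249) = 252/767 + 131249 = 100668235/767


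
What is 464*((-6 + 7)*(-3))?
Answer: -1392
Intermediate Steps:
464*((-6 + 7)*(-3)) = 464*(1*(-3)) = 464*(-3) = -1392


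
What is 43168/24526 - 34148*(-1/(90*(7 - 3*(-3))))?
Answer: 112459471/4414680 ≈ 25.474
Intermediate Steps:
43168/24526 - 34148*(-1/(90*(7 - 3*(-3)))) = 43168*(1/24526) - 34148*(-1/(90*(7 + 9))) = 21584/12263 - 34148/((-90*16)) = 21584/12263 - 34148/(-1440) = 21584/12263 - 34148*(-1/1440) = 21584/12263 + 8537/360 = 112459471/4414680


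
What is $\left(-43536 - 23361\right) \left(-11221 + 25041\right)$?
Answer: $-924516540$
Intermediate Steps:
$\left(-43536 - 23361\right) \left(-11221 + 25041\right) = \left(-66897\right) 13820 = -924516540$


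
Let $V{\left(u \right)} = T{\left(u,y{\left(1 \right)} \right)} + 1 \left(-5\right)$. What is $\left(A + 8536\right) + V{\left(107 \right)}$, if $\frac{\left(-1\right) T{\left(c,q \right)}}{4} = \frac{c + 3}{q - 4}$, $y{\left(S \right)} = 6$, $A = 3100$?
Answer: $11411$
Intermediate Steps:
$T{\left(c,q \right)} = - \frac{4 \left(3 + c\right)}{-4 + q}$ ($T{\left(c,q \right)} = - 4 \frac{c + 3}{q - 4} = - 4 \frac{3 + c}{-4 + q} = - \frac{4 \left(3 + c\right)}{-4 + q}$)
$V{\left(u \right)} = -11 - 2 u$ ($V{\left(u \right)} = \frac{4 \left(-3 - u\right)}{-4 + 6} + 1 \left(-5\right) = \frac{4 \left(-3 - u\right)}{2} - 5 = 4 \cdot \frac{1}{2} \left(-3 - u\right) - 5 = \left(-6 - 2 u\right) - 5 = -11 - 2 u$)
$\left(A + 8536\right) + V{\left(107 \right)} = \left(3100 + 8536\right) - 225 = 11636 - 225 = 11411$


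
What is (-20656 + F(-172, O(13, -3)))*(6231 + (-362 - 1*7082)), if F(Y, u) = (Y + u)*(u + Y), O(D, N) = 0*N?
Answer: -10829664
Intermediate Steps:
O(D, N) = 0
F(Y, u) = (Y + u)² (F(Y, u) = (Y + u)*(Y + u) = (Y + u)²)
(-20656 + F(-172, O(13, -3)))*(6231 + (-362 - 1*7082)) = (-20656 + (-172 + 0)²)*(6231 + (-362 - 1*7082)) = (-20656 + (-172)²)*(6231 + (-362 - 7082)) = (-20656 + 29584)*(6231 - 7444) = 8928*(-1213) = -10829664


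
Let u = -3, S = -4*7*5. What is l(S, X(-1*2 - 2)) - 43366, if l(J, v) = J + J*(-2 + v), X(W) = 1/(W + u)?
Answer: -43206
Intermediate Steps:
S = -140 (S = -28*5 = -140)
X(W) = 1/(-3 + W) (X(W) = 1/(W - 3) = 1/(-3 + W))
l(S, X(-1*2 - 2)) - 43366 = -140*(-1 + 1/(-3 + (-1*2 - 2))) - 43366 = -140*(-1 + 1/(-3 + (-2 - 2))) - 43366 = -140*(-1 + 1/(-3 - 4)) - 43366 = -140*(-1 + 1/(-7)) - 43366 = -140*(-1 - 1/7) - 43366 = -140*(-8/7) - 43366 = 160 - 43366 = -43206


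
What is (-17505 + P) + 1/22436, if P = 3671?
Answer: -310379623/22436 ≈ -13834.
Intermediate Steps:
(-17505 + P) + 1/22436 = (-17505 + 3671) + 1/22436 = -13834 + 1/22436 = -310379623/22436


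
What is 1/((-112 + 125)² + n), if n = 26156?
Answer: 1/26325 ≈ 3.7987e-5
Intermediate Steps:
1/((-112 + 125)² + n) = 1/((-112 + 125)² + 26156) = 1/(13² + 26156) = 1/(169 + 26156) = 1/26325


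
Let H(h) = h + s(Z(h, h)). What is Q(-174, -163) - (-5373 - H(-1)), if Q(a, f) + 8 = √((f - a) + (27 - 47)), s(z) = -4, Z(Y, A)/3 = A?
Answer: 5360 + 3*I ≈ 5360.0 + 3.0*I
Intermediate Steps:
Z(Y, A) = 3*A
H(h) = -4 + h (H(h) = h - 4 = -4 + h)
Q(a, f) = -8 + √(-20 + f - a) (Q(a, f) = -8 + √((f - a) + (27 - 47)) = -8 + √((f - a) - 20) = -8 + √(-20 + f - a))
Q(-174, -163) - (-5373 - H(-1)) = (-8 + √(-20 - 163 - 1*(-174))) - (-5373 - (-4 - 1)) = (-8 + √(-20 - 163 + 174)) - (-5373 - 1*(-5)) = (-8 + √(-9)) - (-5373 + 5) = (-8 + 3*I) - 1*(-5368) = (-8 + 3*I) + 5368 = 5360 + 3*I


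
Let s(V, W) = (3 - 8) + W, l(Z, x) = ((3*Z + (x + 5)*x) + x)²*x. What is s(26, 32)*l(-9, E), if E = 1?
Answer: 10800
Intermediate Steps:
l(Z, x) = x*(x + 3*Z + x*(5 + x))² (l(Z, x) = ((3*Z + (5 + x)*x) + x)²*x = ((3*Z + x*(5 + x)) + x)²*x = (x + 3*Z + x*(5 + x))²*x = x*(x + 3*Z + x*(5 + x))²)
s(V, W) = -5 + W
s(26, 32)*l(-9, E) = (-5 + 32)*(1*(1² + 3*(-9) + 6*1)²) = 27*(1*(1 - 27 + 6)²) = 27*(1*(-20)²) = 27*(1*400) = 27*400 = 10800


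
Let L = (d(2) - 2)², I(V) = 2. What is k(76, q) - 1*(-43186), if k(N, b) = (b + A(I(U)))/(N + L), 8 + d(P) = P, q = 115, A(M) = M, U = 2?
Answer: 6046157/140 ≈ 43187.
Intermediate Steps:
d(P) = -8 + P
L = 64 (L = ((-8 + 2) - 2)² = (-6 - 2)² = (-8)² = 64)
k(N, b) = (2 + b)/(64 + N) (k(N, b) = (b + 2)/(N + 64) = (2 + b)/(64 + N))
k(76, q) - 1*(-43186) = (2 + 115)/(64 + 76) - 1*(-43186) = 117/140 + 43186 = 6046157/140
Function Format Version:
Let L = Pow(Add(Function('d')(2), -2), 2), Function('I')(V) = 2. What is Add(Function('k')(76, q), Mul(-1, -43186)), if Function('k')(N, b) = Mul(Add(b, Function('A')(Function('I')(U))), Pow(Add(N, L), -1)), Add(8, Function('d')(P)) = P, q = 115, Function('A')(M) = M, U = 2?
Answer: Rational(6046157, 140) ≈ 43187.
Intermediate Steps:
Function('d')(P) = Add(-8, P)
L = 64 (L = Pow(Add(Add(-8, 2), -2), 2) = Pow(Add(-6, -2), 2) = Pow(-8, 2) = 64)
Function('k')(N, b) = Mul(Pow(Add(64, N), -1), Add(2, b)) (Function('k')(N, b) = Mul(Add(b, 2), Pow(Add(N, 64), -1)) = Mul(Add(2, b), Pow(Add(64, N), -1)) = Mul(Pow(Add(64, N), -1), Add(2, b)))
Add(Function('k')(76, q), Mul(-1, -43186)) = Add(Mul(Pow(Add(64, 76), -1), Add(2, 115)), Mul(-1, -43186)) = Add(Mul(Pow(140, -1), 117), 43186) = Add(Mul(Rational(1, 140), 117), 43186) = Add(Rational(117, 140), 43186) = Rational(6046157, 140)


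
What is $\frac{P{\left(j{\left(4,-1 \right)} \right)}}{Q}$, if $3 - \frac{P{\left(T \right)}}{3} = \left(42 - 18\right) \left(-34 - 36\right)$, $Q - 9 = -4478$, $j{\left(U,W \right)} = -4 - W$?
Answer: $- \frac{5049}{4469} \approx -1.1298$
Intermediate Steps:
$Q = -4469$ ($Q = 9 - 4478 = -4469$)
$P{\left(T \right)} = 5049$ ($P{\left(T \right)} = 9 - 3 \left(42 - 18\right) \left(-34 - 36\right) = 9 - 3 \cdot 24 \left(-70\right) = 9 - -5040 = 9 + 5040 = 5049$)
$\frac{P{\left(j{\left(4,-1 \right)} \right)}}{Q} = \frac{5049}{-4469} = 5049 \left(- \frac{1}{4469}\right) = - \frac{5049}{4469}$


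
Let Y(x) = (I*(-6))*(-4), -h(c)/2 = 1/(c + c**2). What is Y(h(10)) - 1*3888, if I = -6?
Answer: -4032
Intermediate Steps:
h(c) = -2/(c + c**2)
Y(x) = -144 (Y(x) = -6*(-6)*(-4) = 36*(-4) = -144)
Y(h(10)) - 1*3888 = -144 - 1*3888 = -144 - 3888 = -4032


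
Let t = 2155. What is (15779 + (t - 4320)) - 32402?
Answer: -18788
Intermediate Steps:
(15779 + (t - 4320)) - 32402 = (15779 + (2155 - 4320)) - 32402 = (15779 - 2165) - 32402 = 13614 - 32402 = -18788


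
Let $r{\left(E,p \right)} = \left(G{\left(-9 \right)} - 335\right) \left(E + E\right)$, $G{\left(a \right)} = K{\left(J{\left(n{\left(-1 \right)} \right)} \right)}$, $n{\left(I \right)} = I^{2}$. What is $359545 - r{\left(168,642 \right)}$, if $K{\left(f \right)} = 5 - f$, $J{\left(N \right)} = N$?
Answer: $470761$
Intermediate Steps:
$G{\left(a \right)} = 4$ ($G{\left(a \right)} = 5 - \left(-1\right)^{2} = 5 - 1 = 4$)
$r{\left(E,p \right)} = - 662 E$ ($r{\left(E,p \right)} = \left(4 - 335\right) \left(E + E\right) = - 331 \cdot 2 E = - 662 E$)
$359545 - r{\left(168,642 \right)} = 359545 - \left(-662\right) 168 = 359545 - -111216 = 359545 + 111216 = 470761$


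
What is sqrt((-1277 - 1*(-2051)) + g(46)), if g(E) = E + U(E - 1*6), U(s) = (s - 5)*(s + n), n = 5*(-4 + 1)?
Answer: sqrt(1695) ≈ 41.170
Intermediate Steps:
n = -15 (n = 5*(-3) = -15)
U(s) = (-15 + s)*(-5 + s) (U(s) = (s - 5)*(s - 15) = (-5 + s)*(-15 + s) = (-15 + s)*(-5 + s))
g(E) = 195 + (-6 + E)**2 - 19*E (g(E) = E + (75 + (E - 1*6)**2 - 20*(E - 1*6)) = E + (75 + (E - 6)**2 - 20*(E - 6)) = E + (75 + (-6 + E)**2 - 20*(-6 + E)) = E + (75 + (-6 + E)**2 + (120 - 20*E)) = E + (195 + (-6 + E)**2 - 20*E) = 195 + (-6 + E)**2 - 19*E)
sqrt((-1277 - 1*(-2051)) + g(46)) = sqrt((-1277 - 1*(-2051)) + (231 + 46**2 - 31*46)) = sqrt((-1277 + 2051) + (231 + 2116 - 1426)) = sqrt(774 + 921) = sqrt(1695)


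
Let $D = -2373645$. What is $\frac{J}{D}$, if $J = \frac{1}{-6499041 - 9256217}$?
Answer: $\frac{1}{37397389375410} \approx 2.674 \cdot 10^{-14}$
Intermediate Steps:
$J = - \frac{1}{15755258}$ ($J = \frac{1}{-15755258} = - \frac{1}{15755258} \approx -6.3471 \cdot 10^{-8}$)
$\frac{J}{D} = - \frac{1}{15755258 \left(-2373645\right)} = \left(- \frac{1}{15755258}\right) \left(- \frac{1}{2373645}\right) = \frac{1}{37397389375410}$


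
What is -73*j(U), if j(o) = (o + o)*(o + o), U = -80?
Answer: -1868800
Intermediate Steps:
j(o) = 4*o² (j(o) = (2*o)*(2*o) = 4*o²)
-73*j(U) = -292*(-80)² = -292*6400 = -73*25600 = -1868800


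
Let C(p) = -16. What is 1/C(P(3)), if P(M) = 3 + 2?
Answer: -1/16 ≈ -0.062500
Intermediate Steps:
P(M) = 5
1/C(P(3)) = 1/(-16) = -1/16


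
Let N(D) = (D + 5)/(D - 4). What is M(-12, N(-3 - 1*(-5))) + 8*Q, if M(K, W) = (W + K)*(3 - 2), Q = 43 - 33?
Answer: 129/2 ≈ 64.500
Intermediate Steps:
N(D) = (5 + D)/(-4 + D)
Q = 10
M(K, W) = K + W (M(K, W) = (K + W)*1 = K + W)
M(-12, N(-3 - 1*(-5))) + 8*Q = (-12 + (5 + (-3 - 1*(-5)))/(-4 + (-3 - 1*(-5)))) + 8*10 = (-12 + (5 + (-3 + 5))/(-4 + (-3 + 5))) + 80 = (-12 + (5 + 2)/(-4 + 2)) + 80 = (-12 + 7/(-2)) + 80 = (-12 - 1/2*7) + 80 = (-12 - 7/2) + 80 = -31/2 + 80 = 129/2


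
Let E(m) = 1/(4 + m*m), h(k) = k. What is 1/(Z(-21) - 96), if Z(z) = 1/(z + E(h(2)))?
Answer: -167/16040 ≈ -0.010411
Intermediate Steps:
E(m) = 1/(4 + m²)
Z(z) = 1/(⅛ + z) (Z(z) = 1/(z + 1/(4 + 2²)) = 1/(z + 1/(4 + 4)) = 1/(z + 1/8) = 1/(z + ⅛) = 1/(⅛ + z))
1/(Z(-21) - 96) = 1/(8/(1 + 8*(-21)) - 96) = 1/(8/(1 - 168) - 96) = 1/(8/(-167) - 96) = 1/(8*(-1/167) - 96) = 1/(-8/167 - 96) = 1/(-16040/167) = -167/16040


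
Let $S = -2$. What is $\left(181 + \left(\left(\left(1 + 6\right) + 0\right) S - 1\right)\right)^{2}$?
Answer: $27556$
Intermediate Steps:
$\left(181 + \left(\left(\left(1 + 6\right) + 0\right) S - 1\right)\right)^{2} = \left(181 + \left(\left(\left(1 + 6\right) + 0\right) \left(-2\right) - 1\right)\right)^{2} = \left(181 + \left(\left(7 + 0\right) \left(-2\right) - 1\right)\right)^{2} = \left(181 + \left(7 \left(-2\right) - 1\right)\right)^{2} = \left(181 - 15\right)^{2} = 166^{2} = 27556$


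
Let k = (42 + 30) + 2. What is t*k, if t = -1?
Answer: -74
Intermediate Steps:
k = 74 (k = 72 + 2 = 74)
t*k = -1*74 = -74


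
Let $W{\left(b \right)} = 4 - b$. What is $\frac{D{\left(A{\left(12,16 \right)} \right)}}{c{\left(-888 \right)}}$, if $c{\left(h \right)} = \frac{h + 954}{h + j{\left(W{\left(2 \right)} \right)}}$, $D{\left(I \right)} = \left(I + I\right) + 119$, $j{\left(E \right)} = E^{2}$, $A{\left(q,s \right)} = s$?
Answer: $- \frac{66742}{33} \approx -2022.5$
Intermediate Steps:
$D{\left(I \right)} = 119 + 2 I$ ($D{\left(I \right)} = 2 I + 119 = 119 + 2 I$)
$c{\left(h \right)} = \frac{954 + h}{4 + h}$ ($c{\left(h \right)} = \frac{h + 954}{h + \left(4 - 2\right)^{2}} = \frac{954 + h}{h + \left(4 - 2\right)^{2}} = \frac{954 + h}{h + 2^{2}} = \frac{954 + h}{h + 4} = \frac{954 + h}{4 + h}$)
$\frac{D{\left(A{\left(12,16 \right)} \right)}}{c{\left(-888 \right)}} = \frac{119 + 2 \cdot 16}{\frac{1}{4 - 888} \left(954 - 888\right)} = \frac{119 + 32}{\frac{1}{-884} \cdot 66} = \frac{151}{\left(- \frac{1}{884}\right) 66} = \frac{151}{- \frac{33}{442}} = 151 \left(- \frac{442}{33}\right) = - \frac{66742}{33}$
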